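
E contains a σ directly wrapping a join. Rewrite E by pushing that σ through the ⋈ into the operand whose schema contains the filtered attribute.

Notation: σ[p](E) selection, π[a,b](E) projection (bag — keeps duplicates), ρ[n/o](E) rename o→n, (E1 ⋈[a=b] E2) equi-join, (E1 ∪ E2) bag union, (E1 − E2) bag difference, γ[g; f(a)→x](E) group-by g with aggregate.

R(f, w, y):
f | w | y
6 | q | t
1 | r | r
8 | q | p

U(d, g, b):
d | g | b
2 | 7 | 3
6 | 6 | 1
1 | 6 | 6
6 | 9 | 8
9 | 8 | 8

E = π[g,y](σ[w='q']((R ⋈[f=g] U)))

σ filters on w, owned by the left side.
E' = π[g,y]((σ[w='q'](R) ⋈[f=g] U))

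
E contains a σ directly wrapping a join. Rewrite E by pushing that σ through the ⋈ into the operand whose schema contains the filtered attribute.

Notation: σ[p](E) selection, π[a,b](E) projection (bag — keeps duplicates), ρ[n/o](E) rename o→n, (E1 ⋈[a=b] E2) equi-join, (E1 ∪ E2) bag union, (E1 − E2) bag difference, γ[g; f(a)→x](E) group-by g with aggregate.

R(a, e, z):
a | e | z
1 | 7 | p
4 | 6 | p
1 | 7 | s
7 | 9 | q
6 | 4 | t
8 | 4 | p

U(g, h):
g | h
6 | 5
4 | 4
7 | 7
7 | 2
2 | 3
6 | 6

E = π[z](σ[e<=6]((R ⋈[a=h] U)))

σ filters on e, owned by the left side.
E' = π[z]((σ[e<=6](R) ⋈[a=h] U))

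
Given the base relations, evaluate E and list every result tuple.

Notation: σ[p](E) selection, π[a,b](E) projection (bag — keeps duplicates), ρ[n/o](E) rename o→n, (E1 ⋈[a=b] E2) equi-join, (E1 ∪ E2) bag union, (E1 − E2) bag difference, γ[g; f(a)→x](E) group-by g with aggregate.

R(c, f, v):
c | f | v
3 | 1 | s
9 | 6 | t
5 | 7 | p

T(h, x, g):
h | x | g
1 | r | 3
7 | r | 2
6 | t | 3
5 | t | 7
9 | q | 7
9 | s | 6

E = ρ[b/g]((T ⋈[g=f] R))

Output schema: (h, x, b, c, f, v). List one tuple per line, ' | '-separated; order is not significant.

Per-node cardinality:
  T → 6
  R → 3
  (T ⋈[g=f] R) → 3
  ρ[b/g]((T ⋈[g=f] R)) → 3

== RESULT ==
h | x | b | c | f | v
5 | t | 7 | 5 | 7 | p
9 | q | 7 | 5 | 7 | p
9 | s | 6 | 9 | 6 | t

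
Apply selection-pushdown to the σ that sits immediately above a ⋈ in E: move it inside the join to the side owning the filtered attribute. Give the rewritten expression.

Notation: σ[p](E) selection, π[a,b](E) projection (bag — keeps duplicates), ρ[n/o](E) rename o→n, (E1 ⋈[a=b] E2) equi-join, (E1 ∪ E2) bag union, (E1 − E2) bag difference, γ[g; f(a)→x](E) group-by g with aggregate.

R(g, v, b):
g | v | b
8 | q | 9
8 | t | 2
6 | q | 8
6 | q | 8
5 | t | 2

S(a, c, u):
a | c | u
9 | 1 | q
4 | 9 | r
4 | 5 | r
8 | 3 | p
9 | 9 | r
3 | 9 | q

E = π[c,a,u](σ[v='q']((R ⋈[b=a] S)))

σ filters on v, owned by the left side.
E' = π[c,a,u]((σ[v='q'](R) ⋈[b=a] S))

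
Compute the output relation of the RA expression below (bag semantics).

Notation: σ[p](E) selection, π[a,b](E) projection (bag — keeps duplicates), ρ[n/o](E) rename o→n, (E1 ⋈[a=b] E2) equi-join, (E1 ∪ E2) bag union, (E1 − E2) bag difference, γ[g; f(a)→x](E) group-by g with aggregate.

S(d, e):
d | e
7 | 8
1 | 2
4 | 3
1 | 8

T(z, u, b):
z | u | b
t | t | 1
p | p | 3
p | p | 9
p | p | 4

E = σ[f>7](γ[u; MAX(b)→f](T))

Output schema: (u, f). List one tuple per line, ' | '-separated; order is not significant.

Per-node cardinality:
  T → 4
  γ[u; MAX(b)→f](T) → 2
  σ[f>7](γ[u; MAX(b)→f](T)) → 1

== RESULT ==
u | f
p | 9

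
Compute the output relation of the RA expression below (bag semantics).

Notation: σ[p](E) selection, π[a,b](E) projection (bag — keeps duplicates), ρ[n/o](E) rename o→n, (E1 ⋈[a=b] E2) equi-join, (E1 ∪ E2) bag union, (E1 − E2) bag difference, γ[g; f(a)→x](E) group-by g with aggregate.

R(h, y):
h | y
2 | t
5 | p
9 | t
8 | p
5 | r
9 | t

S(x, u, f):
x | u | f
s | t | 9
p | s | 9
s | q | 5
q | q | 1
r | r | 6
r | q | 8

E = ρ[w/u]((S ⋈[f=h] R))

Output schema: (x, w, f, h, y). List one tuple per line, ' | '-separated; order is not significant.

Row counts bottom-up:
  S → 6
  R → 6
  (S ⋈[f=h] R) → 7
  ρ[w/u]((S ⋈[f=h] R)) → 7

== RESULT ==
x | w | f | h | y
p | s | 9 | 9 | t
p | s | 9 | 9 | t
r | q | 8 | 8 | p
s | q | 5 | 5 | p
s | q | 5 | 5 | r
s | t | 9 | 9 | t
s | t | 9 | 9 | t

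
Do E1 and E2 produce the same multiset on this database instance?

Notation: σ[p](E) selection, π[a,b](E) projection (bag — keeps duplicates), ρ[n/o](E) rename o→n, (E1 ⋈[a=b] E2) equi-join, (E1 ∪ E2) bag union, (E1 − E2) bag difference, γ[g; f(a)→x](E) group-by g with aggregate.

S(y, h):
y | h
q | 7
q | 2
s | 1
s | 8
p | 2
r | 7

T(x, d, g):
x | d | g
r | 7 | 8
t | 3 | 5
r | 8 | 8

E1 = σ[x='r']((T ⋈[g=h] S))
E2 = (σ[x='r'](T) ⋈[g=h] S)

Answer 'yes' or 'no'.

E1 per-node cardinality:
  T → 3
  S → 6
  (T ⋈[g=h] S) → 2
  σ[x='r']((T ⋈[g=h] S)) → 2
E2 per-node cardinality:
  T → 3
  σ[x='r'](T) → 2
  S → 6
  (σ[x='r'](T) ⋈[g=h] S) → 2

E1 and E2 produce the same multiset:
x | d | g | y | h
r | 7 | 8 | s | 8
r | 8 | 8 | s | 8

yes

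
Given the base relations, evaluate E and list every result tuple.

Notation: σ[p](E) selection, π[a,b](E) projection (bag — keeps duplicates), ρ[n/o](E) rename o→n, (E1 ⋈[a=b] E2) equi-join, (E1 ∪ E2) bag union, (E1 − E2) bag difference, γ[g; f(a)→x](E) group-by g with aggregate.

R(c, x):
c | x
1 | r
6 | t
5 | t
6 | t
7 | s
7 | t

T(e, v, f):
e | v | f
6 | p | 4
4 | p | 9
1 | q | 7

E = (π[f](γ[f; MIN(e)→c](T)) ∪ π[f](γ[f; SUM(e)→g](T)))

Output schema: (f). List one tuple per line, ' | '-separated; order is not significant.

Row counts bottom-up:
  T → 3
  γ[f; MIN(e)→c](T) → 3
  π[f](γ[f; MIN(e)→c](T)) → 3
  T → 3
  γ[f; SUM(e)→g](T) → 3
  π[f](γ[f; SUM(e)→g](T)) → 3
  (π[f](γ[f; MIN(e)→c](T)) ∪ π[f](γ[f; SUM(e)→g](T))) → 6

== RESULT ==
f
4
4
7
7
9
9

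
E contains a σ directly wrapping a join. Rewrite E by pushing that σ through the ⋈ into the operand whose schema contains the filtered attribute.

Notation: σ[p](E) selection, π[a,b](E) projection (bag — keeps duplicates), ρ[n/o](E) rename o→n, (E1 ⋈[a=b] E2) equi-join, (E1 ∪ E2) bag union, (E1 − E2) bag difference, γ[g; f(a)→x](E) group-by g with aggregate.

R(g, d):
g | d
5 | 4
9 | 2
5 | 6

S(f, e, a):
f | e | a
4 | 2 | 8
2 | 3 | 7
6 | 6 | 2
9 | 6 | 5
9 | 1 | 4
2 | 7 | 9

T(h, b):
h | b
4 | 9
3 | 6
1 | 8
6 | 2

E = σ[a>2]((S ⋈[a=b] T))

σ filters on a, owned by the left side.
E' = (σ[a>2](S) ⋈[a=b] T)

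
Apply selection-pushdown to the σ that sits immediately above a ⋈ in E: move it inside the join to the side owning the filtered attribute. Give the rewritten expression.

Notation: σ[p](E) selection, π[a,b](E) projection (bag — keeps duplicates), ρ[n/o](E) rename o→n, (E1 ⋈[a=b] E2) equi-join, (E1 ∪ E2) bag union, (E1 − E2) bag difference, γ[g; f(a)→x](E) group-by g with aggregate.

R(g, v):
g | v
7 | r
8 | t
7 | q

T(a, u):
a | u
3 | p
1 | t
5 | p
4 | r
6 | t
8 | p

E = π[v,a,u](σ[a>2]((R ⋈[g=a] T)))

σ filters on a, owned by the right side.
E' = π[v,a,u]((R ⋈[g=a] σ[a>2](T)))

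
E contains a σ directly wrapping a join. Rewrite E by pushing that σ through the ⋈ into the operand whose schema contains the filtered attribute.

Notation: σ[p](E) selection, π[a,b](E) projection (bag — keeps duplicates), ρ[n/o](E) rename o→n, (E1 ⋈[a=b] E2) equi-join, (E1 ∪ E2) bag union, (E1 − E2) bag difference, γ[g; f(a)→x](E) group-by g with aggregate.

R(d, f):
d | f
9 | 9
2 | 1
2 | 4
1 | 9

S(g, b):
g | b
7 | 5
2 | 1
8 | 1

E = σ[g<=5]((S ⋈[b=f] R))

σ filters on g, owned by the left side.
E' = (σ[g<=5](S) ⋈[b=f] R)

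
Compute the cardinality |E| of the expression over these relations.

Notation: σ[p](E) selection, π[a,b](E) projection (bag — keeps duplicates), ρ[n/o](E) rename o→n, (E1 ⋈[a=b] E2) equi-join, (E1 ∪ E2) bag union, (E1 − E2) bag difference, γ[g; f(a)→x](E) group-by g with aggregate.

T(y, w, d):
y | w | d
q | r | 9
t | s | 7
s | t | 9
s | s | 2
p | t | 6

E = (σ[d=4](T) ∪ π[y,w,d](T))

Stepwise |·|:
  T → 5
  σ[d=4](T) → 0
  T → 5
  π[y,w,d](T) → 5
  (σ[d=4](T) ∪ π[y,w,d](T)) → 5

|E| = 5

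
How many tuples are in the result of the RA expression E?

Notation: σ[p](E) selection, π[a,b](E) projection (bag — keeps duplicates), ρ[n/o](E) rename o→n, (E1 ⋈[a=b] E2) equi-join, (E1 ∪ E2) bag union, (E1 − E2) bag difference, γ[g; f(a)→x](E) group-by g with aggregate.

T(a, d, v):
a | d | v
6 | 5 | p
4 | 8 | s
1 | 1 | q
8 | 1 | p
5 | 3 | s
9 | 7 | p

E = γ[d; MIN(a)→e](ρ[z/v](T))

Subexpression sizes:
  T → 6
  ρ[z/v](T) → 6
  γ[d; MIN(a)→e](ρ[z/v](T)) → 5

|E| = 5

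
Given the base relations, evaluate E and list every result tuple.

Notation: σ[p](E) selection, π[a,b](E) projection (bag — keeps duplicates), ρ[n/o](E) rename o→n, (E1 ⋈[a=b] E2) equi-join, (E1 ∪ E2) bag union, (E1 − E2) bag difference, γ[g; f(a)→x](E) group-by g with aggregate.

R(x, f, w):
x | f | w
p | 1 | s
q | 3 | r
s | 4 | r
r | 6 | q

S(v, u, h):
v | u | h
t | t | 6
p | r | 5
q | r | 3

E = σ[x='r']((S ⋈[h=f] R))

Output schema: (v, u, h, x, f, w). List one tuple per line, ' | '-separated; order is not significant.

Subexpression sizes:
  S → 3
  R → 4
  (S ⋈[h=f] R) → 2
  σ[x='r']((S ⋈[h=f] R)) → 1

== RESULT ==
v | u | h | x | f | w
t | t | 6 | r | 6 | q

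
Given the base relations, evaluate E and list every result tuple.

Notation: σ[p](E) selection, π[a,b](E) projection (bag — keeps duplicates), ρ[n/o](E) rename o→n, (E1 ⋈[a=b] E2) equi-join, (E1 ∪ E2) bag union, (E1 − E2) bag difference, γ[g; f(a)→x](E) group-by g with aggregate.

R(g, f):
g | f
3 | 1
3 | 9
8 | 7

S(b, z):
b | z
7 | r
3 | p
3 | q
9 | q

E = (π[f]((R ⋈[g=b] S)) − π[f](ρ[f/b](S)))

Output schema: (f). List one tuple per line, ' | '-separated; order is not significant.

Subexpression sizes:
  R → 3
  S → 4
  (R ⋈[g=b] S) → 4
  π[f]((R ⋈[g=b] S)) → 4
  S → 4
  ρ[f/b](S) → 4
  π[f](ρ[f/b](S)) → 4
  (π[f]((R ⋈[g=b] S)) − π[f](ρ[f/b](S))) → 3

== RESULT ==
f
1
1
9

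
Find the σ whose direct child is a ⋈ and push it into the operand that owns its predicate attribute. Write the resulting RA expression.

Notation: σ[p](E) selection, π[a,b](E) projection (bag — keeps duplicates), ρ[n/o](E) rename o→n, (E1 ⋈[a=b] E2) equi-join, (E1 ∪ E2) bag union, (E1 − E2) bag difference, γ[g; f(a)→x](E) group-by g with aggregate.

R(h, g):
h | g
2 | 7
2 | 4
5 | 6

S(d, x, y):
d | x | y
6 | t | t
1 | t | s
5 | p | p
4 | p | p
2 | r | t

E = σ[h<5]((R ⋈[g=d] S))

σ filters on h, owned by the left side.
E' = (σ[h<5](R) ⋈[g=d] S)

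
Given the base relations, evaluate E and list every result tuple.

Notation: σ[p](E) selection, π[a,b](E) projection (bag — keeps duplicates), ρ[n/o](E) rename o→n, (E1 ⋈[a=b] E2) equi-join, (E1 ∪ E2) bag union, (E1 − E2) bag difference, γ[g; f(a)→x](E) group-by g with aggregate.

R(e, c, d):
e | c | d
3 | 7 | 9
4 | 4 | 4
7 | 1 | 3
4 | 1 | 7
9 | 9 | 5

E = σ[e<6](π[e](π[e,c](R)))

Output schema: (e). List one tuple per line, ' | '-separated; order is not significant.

Per-node cardinality:
  R → 5
  π[e,c](R) → 5
  π[e](π[e,c](R)) → 5
  σ[e<6](π[e](π[e,c](R))) → 3

== RESULT ==
e
3
4
4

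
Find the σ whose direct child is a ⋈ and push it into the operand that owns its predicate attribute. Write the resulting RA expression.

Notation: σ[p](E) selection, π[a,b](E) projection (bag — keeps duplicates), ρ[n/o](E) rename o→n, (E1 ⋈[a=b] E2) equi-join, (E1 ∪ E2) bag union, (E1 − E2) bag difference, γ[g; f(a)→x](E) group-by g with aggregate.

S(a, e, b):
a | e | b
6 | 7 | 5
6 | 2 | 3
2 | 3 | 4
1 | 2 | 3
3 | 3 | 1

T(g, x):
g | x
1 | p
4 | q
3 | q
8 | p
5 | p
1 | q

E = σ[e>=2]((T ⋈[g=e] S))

σ filters on e, owned by the right side.
E' = (T ⋈[g=e] σ[e>=2](S))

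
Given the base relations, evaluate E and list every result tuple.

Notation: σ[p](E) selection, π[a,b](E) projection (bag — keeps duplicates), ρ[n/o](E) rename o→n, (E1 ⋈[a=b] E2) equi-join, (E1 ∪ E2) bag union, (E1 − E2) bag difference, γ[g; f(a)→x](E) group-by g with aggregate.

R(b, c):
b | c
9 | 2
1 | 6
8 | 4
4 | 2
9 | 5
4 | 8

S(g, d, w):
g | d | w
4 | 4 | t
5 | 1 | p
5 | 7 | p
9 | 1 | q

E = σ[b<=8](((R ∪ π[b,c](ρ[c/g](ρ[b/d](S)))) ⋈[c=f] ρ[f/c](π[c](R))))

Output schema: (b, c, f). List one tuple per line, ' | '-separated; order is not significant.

Per-node cardinality:
  R → 6
  S → 4
  ρ[b/d](S) → 4
  ρ[c/g](ρ[b/d](S)) → 4
  π[b,c](ρ[c/g](ρ[b/d](S))) → 4
  (R ∪ π[b,c](ρ[c/g](ρ[b/d](S)))) → 10
  R → 6
  π[c](R) → 6
  ρ[f/c](π[c](R)) → 6
  ((R ∪ π[b,c](ρ[c/g](ρ[b/d](S)))) ⋈[c=f] ρ[f/c](π[c](R))) → 11
  σ[b<=8](((R ∪ π[b,c](ρ[c/g](ρ[b/d](S)))) ⋈[c=f] ρ[f/c](π[c](R)))) → 8

== RESULT ==
b | c | f
1 | 5 | 5
1 | 6 | 6
4 | 2 | 2
4 | 2 | 2
4 | 4 | 4
4 | 8 | 8
7 | 5 | 5
8 | 4 | 4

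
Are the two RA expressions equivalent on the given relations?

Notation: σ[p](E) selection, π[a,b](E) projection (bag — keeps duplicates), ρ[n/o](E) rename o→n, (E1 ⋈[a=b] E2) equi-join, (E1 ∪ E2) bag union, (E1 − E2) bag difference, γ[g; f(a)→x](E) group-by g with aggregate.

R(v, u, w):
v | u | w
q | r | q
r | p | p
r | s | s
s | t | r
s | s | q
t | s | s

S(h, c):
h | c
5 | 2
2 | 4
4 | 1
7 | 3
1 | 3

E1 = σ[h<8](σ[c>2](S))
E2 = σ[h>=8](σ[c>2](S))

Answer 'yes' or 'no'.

E1 row counts bottom-up:
  S → 5
  σ[c>2](S) → 3
  σ[h<8](σ[c>2](S)) → 3
E2 row counts bottom-up:
  S → 5
  σ[c>2](S) → 3
  σ[h>=8](σ[c>2](S)) → 0

E1 result:
h | c
1 | 3
2 | 4
7 | 3
E2 result:
h | c
(0 rows)
Witness: (2, 4) appears 1× in E1 but 0× in E2.

no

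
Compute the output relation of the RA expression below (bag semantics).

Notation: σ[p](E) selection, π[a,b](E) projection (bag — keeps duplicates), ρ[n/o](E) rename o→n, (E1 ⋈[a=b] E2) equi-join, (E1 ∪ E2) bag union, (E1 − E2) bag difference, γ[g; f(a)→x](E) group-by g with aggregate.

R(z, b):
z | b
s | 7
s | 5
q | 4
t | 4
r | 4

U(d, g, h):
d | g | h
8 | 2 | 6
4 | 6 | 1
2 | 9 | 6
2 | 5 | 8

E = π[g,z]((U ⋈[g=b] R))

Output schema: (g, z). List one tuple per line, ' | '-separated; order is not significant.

Row counts bottom-up:
  U → 4
  R → 5
  (U ⋈[g=b] R) → 1
  π[g,z]((U ⋈[g=b] R)) → 1

== RESULT ==
g | z
5 | s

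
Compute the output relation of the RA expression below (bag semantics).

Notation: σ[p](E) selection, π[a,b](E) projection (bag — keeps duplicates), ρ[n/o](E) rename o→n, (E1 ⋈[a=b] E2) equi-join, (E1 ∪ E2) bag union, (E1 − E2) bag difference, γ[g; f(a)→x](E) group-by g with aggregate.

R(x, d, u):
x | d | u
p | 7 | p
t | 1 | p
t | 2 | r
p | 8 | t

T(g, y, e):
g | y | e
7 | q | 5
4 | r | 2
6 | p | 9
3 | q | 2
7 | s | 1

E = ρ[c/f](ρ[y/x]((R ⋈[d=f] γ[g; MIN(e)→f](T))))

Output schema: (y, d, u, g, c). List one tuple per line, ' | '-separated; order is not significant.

Stepwise |·|:
  R → 4
  T → 5
  γ[g; MIN(e)→f](T) → 4
  (R ⋈[d=f] γ[g; MIN(e)→f](T)) → 3
  ρ[y/x]((R ⋈[d=f] γ[g; MIN(e)→f](T))) → 3
  ρ[c/f](ρ[y/x]((R ⋈[d=f] γ[g; MIN(e)→f](T)))) → 3

== RESULT ==
y | d | u | g | c
t | 1 | p | 7 | 1
t | 2 | r | 3 | 2
t | 2 | r | 4 | 2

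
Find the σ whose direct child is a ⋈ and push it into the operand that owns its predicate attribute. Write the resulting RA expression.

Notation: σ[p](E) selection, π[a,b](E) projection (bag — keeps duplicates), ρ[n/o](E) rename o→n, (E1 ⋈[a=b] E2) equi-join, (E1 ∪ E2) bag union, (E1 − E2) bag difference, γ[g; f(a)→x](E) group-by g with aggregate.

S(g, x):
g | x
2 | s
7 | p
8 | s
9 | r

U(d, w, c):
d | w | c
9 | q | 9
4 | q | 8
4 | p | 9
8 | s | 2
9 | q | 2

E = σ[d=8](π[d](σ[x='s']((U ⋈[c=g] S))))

σ filters on x, owned by the right side.
E' = σ[d=8](π[d]((U ⋈[c=g] σ[x='s'](S))))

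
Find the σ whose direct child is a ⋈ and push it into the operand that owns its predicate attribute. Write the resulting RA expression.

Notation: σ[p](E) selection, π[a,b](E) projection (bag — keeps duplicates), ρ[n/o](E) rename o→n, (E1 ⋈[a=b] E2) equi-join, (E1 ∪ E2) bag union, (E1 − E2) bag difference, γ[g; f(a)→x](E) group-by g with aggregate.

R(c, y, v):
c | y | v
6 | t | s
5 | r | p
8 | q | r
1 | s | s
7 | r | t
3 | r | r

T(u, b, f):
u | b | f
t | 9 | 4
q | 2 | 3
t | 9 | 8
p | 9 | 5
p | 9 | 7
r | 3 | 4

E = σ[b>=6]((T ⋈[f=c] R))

σ filters on b, owned by the left side.
E' = (σ[b>=6](T) ⋈[f=c] R)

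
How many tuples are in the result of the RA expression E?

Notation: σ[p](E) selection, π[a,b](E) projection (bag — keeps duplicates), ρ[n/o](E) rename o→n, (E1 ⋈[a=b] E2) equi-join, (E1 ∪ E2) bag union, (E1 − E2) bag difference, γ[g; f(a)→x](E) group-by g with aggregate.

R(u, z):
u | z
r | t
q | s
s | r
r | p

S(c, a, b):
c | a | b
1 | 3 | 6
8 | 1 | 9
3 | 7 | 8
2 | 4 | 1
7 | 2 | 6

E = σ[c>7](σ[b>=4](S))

Per-node cardinality:
  S → 5
  σ[b>=4](S) → 4
  σ[c>7](σ[b>=4](S)) → 1

|E| = 1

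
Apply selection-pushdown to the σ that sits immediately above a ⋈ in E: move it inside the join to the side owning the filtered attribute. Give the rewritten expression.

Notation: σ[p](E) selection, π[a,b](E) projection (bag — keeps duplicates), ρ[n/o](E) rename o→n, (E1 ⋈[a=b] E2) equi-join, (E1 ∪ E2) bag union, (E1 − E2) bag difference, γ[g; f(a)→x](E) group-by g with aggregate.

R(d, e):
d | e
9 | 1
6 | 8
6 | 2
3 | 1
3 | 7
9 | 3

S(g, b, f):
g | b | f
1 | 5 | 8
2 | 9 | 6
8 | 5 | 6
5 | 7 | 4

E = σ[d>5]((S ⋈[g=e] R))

σ filters on d, owned by the right side.
E' = (S ⋈[g=e] σ[d>5](R))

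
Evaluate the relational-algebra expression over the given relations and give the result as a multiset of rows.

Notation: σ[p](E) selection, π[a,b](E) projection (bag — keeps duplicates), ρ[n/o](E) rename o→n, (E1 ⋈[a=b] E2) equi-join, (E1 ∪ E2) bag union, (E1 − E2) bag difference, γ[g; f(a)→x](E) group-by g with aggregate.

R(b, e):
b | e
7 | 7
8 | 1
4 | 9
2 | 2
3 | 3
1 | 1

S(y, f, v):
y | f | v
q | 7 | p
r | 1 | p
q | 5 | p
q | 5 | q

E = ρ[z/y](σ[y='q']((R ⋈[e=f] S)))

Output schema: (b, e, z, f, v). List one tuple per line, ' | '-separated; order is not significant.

Per-node cardinality:
  R → 6
  S → 4
  (R ⋈[e=f] S) → 3
  σ[y='q']((R ⋈[e=f] S)) → 1
  ρ[z/y](σ[y='q']((R ⋈[e=f] S))) → 1

== RESULT ==
b | e | z | f | v
7 | 7 | q | 7 | p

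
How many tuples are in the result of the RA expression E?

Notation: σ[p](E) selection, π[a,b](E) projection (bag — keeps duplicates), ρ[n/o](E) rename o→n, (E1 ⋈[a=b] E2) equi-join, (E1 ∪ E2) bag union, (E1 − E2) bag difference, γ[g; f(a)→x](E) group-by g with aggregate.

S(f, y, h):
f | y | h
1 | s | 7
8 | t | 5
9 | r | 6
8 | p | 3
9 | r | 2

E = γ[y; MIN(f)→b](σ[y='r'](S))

Subexpression sizes:
  S → 5
  σ[y='r'](S) → 2
  γ[y; MIN(f)→b](σ[y='r'](S)) → 1

|E| = 1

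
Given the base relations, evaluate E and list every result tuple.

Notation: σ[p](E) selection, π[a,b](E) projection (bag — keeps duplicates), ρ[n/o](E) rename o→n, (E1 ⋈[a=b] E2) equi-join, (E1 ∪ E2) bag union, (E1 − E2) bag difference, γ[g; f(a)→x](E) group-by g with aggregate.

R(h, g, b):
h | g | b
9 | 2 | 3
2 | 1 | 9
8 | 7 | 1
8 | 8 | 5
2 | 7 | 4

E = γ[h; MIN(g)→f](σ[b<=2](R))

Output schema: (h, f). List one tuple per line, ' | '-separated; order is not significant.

Per-node cardinality:
  R → 5
  σ[b<=2](R) → 1
  γ[h; MIN(g)→f](σ[b<=2](R)) → 1

== RESULT ==
h | f
8 | 7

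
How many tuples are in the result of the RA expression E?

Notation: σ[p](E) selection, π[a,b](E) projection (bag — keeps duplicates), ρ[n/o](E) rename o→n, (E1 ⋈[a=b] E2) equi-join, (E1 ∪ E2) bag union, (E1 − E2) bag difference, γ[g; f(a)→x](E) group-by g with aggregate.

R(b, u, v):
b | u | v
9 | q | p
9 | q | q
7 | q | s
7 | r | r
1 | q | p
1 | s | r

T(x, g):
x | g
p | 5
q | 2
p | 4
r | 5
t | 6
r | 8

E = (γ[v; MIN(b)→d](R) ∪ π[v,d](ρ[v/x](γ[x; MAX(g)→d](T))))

Stepwise |·|:
  R → 6
  γ[v; MIN(b)→d](R) → 4
  T → 6
  γ[x; MAX(g)→d](T) → 4
  ρ[v/x](γ[x; MAX(g)→d](T)) → 4
  π[v,d](ρ[v/x](γ[x; MAX(g)→d](T))) → 4
  (γ[v; MIN(b)→d](R) ∪ π[v,d](ρ[v/x](γ[x; MAX(g)→d](T)))) → 8

|E| = 8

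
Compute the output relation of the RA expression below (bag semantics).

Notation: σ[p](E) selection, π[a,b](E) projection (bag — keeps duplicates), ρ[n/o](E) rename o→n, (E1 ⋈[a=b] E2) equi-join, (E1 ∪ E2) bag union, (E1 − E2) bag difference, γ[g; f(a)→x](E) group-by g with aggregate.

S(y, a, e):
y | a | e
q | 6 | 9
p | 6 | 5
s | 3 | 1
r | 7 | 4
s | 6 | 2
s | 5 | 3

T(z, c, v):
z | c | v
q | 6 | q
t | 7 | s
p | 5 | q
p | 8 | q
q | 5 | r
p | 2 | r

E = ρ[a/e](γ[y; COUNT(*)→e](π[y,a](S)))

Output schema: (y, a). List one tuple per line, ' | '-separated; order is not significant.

Subexpression sizes:
  S → 6
  π[y,a](S) → 6
  γ[y; COUNT(*)→e](π[y,a](S)) → 4
  ρ[a/e](γ[y; COUNT(*)→e](π[y,a](S))) → 4

== RESULT ==
y | a
p | 1
q | 1
r | 1
s | 3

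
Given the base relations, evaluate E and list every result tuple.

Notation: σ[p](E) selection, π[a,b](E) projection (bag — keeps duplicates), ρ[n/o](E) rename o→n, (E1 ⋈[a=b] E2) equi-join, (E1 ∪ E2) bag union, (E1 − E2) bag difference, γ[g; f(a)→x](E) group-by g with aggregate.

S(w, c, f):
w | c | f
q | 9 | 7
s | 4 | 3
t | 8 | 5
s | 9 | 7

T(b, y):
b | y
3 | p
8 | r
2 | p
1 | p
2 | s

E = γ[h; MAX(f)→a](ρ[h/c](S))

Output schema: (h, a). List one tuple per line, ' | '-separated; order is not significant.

Row counts bottom-up:
  S → 4
  ρ[h/c](S) → 4
  γ[h; MAX(f)→a](ρ[h/c](S)) → 3

== RESULT ==
h | a
4 | 3
8 | 5
9 | 7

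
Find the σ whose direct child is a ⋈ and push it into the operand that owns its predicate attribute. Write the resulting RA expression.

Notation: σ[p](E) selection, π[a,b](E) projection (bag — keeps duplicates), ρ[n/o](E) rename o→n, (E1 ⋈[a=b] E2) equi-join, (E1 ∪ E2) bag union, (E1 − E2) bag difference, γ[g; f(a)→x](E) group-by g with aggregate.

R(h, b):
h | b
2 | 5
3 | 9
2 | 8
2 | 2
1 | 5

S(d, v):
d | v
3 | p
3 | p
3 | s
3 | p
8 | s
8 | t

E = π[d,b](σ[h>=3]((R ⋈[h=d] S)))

σ filters on h, owned by the left side.
E' = π[d,b]((σ[h>=3](R) ⋈[h=d] S))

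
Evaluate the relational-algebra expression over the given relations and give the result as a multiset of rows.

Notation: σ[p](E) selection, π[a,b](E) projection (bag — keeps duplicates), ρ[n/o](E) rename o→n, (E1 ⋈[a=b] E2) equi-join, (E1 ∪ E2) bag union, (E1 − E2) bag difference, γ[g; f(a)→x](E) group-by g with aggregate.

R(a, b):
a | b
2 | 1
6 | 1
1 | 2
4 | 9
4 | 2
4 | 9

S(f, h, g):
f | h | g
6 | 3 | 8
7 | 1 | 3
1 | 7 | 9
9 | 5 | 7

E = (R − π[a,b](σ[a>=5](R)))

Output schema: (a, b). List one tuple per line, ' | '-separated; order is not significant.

Stepwise |·|:
  R → 6
  R → 6
  σ[a>=5](R) → 1
  π[a,b](σ[a>=5](R)) → 1
  (R − π[a,b](σ[a>=5](R))) → 5

== RESULT ==
a | b
1 | 2
2 | 1
4 | 2
4 | 9
4 | 9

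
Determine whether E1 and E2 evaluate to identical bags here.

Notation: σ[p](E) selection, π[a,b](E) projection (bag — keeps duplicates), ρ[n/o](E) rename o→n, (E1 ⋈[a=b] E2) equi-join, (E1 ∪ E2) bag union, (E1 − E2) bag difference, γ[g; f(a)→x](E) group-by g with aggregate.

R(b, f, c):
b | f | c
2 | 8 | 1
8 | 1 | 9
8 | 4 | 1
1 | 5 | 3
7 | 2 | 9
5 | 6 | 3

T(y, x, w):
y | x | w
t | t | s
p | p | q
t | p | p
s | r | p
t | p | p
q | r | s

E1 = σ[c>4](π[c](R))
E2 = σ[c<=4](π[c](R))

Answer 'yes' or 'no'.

E1 row counts bottom-up:
  R → 6
  π[c](R) → 6
  σ[c>4](π[c](R)) → 2
E2 row counts bottom-up:
  R → 6
  π[c](R) → 6
  σ[c<=4](π[c](R)) → 4

E1 result:
c
9
9
E2 result:
c
1
1
3
3
Witness: (1,) appears 0× in E1 but 2× in E2.

no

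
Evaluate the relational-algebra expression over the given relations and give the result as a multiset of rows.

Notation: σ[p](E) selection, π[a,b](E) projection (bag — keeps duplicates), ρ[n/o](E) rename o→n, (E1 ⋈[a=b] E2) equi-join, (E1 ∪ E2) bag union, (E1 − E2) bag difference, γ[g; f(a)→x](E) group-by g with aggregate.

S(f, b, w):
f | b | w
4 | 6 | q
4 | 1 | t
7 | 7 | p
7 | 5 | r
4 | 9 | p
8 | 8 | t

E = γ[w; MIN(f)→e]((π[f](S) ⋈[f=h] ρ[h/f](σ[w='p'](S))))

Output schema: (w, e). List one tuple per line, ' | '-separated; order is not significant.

Subexpression sizes:
  S → 6
  π[f](S) → 6
  S → 6
  σ[w='p'](S) → 2
  ρ[h/f](σ[w='p'](S)) → 2
  (π[f](S) ⋈[f=h] ρ[h/f](σ[w='p'](S))) → 5
  γ[w; MIN(f)→e]((π[f](S) ⋈[f=h] ρ[h/f](σ[w='p'](S)))) → 1

== RESULT ==
w | e
p | 4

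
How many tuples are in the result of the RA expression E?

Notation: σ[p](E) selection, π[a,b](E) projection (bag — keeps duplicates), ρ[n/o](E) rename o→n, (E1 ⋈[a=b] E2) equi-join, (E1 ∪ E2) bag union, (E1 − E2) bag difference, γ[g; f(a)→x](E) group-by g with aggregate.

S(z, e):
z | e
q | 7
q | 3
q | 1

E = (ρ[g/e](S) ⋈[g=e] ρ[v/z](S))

Stepwise |·|:
  S → 3
  ρ[g/e](S) → 3
  S → 3
  ρ[v/z](S) → 3
  (ρ[g/e](S) ⋈[g=e] ρ[v/z](S)) → 3

|E| = 3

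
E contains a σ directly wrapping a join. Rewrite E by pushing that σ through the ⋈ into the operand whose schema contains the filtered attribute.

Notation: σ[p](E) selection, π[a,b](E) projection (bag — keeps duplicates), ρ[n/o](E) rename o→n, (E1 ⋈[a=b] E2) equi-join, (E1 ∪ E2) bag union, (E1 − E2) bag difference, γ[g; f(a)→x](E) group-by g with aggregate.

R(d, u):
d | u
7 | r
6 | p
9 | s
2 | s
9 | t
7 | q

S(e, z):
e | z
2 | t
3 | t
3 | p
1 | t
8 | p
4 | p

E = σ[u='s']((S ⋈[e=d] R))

σ filters on u, owned by the right side.
E' = (S ⋈[e=d] σ[u='s'](R))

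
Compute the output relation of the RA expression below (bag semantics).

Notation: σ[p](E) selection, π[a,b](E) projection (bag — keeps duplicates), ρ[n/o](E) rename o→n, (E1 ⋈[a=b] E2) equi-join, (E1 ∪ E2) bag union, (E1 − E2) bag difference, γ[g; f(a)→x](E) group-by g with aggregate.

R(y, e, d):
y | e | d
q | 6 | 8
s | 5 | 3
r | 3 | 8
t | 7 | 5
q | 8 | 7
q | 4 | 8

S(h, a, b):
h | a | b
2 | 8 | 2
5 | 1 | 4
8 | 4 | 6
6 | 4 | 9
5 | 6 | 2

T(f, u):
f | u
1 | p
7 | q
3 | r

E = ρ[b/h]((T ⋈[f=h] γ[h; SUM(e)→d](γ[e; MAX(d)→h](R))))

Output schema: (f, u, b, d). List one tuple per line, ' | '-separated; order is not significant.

Stepwise |·|:
  T → 3
  R → 6
  γ[e; MAX(d)→h](R) → 6
  γ[h; SUM(e)→d](γ[e; MAX(d)→h](R)) → 4
  (T ⋈[f=h] γ[h; SUM(e)→d](γ[e; MAX(d)→h](R))) → 2
  ρ[b/h]((T ⋈[f=h] γ[h; SUM(e)→d](γ[e; MAX(d)→h](R)))) → 2

== RESULT ==
f | u | b | d
3 | r | 3 | 5
7 | q | 7 | 8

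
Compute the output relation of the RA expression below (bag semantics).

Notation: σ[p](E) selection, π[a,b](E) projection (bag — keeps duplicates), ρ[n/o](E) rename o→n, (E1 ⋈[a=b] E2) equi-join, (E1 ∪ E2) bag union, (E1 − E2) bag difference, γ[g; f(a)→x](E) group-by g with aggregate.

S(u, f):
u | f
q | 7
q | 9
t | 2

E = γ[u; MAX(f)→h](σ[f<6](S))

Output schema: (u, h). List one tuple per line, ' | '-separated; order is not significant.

Per-node cardinality:
  S → 3
  σ[f<6](S) → 1
  γ[u; MAX(f)→h](σ[f<6](S)) → 1

== RESULT ==
u | h
t | 2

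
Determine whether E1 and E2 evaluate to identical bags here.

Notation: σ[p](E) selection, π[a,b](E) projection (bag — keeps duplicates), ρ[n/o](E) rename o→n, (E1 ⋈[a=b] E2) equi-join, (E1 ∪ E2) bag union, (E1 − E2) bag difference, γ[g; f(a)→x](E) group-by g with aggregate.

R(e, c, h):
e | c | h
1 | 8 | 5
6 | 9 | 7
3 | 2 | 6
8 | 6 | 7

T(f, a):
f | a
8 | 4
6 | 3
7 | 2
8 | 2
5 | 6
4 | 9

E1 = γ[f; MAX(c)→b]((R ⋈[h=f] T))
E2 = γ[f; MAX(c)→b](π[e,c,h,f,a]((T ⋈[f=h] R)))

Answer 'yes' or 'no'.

E1 per-node cardinality:
  R → 4
  T → 6
  (R ⋈[h=f] T) → 4
  γ[f; MAX(c)→b]((R ⋈[h=f] T)) → 3
E2 per-node cardinality:
  T → 6
  R → 4
  (T ⋈[f=h] R) → 4
  π[e,c,h,f,a]((T ⋈[f=h] R)) → 4
  γ[f; MAX(c)→b](π[e,c,h,f,a]((T ⋈[f=h] R))) → 3

E1 and E2 produce the same multiset:
f | b
5 | 8
6 | 2
7 | 9

yes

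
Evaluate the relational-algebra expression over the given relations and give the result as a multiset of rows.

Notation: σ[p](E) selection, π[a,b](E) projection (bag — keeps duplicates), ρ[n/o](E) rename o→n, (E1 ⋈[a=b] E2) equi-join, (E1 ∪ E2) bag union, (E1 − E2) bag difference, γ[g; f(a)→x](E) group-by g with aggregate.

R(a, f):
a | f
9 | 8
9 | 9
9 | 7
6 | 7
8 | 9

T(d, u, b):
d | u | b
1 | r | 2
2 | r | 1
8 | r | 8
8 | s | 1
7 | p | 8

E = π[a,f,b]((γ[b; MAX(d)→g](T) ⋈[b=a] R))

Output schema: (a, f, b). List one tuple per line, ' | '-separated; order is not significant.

Subexpression sizes:
  T → 5
  γ[b; MAX(d)→g](T) → 3
  R → 5
  (γ[b; MAX(d)→g](T) ⋈[b=a] R) → 1
  π[a,f,b]((γ[b; MAX(d)→g](T) ⋈[b=a] R)) → 1

== RESULT ==
a | f | b
8 | 9 | 8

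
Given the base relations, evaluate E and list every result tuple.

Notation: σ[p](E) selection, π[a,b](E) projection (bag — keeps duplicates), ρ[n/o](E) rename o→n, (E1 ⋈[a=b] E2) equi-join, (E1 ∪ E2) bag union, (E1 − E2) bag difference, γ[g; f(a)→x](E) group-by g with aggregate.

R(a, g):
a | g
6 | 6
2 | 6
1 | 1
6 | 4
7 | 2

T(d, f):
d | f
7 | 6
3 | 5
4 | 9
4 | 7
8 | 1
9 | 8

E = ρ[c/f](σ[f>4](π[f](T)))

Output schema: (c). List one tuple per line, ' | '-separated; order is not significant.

Per-node cardinality:
  T → 6
  π[f](T) → 6
  σ[f>4](π[f](T)) → 5
  ρ[c/f](σ[f>4](π[f](T))) → 5

== RESULT ==
c
5
6
7
8
9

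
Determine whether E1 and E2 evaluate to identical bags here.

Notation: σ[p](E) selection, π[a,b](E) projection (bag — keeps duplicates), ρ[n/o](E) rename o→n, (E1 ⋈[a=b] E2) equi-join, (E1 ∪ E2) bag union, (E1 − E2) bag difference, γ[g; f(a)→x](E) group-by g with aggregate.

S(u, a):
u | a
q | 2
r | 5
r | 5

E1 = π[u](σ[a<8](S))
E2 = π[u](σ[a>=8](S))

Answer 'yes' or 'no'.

E1 row counts bottom-up:
  S → 3
  σ[a<8](S) → 3
  π[u](σ[a<8](S)) → 3
E2 row counts bottom-up:
  S → 3
  σ[a>=8](S) → 0
  π[u](σ[a>=8](S)) → 0

E1 result:
u
q
r
r
E2 result:
u
(0 rows)
Witness: ('q',) appears 1× in E1 but 0× in E2.

no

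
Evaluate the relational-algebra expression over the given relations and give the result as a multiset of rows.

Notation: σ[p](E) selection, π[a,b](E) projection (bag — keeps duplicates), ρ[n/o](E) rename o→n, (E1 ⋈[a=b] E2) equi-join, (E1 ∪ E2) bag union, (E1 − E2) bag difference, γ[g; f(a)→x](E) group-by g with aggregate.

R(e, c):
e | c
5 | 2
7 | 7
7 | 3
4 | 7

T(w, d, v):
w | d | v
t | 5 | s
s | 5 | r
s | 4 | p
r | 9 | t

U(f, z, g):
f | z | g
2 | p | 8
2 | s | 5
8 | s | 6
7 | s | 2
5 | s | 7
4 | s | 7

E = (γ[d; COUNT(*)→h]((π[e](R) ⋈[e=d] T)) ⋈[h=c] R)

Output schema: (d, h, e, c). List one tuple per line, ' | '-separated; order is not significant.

Subexpression sizes:
  R → 4
  π[e](R) → 4
  T → 4
  (π[e](R) ⋈[e=d] T) → 3
  γ[d; COUNT(*)→h]((π[e](R) ⋈[e=d] T)) → 2
  R → 4
  (γ[d; COUNT(*)→h]((π[e](R) ⋈[e=d] T)) ⋈[h=c] R) → 1

== RESULT ==
d | h | e | c
5 | 2 | 5 | 2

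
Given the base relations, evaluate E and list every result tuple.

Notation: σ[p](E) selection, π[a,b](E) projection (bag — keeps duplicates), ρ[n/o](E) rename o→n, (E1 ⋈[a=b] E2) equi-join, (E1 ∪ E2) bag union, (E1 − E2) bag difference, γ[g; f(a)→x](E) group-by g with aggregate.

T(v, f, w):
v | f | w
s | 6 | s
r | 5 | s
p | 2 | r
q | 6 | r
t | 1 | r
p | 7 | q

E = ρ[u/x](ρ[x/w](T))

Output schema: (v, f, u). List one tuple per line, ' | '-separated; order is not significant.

Per-node cardinality:
  T → 6
  ρ[x/w](T) → 6
  ρ[u/x](ρ[x/w](T)) → 6

== RESULT ==
v | f | u
p | 2 | r
p | 7 | q
q | 6 | r
r | 5 | s
s | 6 | s
t | 1 | r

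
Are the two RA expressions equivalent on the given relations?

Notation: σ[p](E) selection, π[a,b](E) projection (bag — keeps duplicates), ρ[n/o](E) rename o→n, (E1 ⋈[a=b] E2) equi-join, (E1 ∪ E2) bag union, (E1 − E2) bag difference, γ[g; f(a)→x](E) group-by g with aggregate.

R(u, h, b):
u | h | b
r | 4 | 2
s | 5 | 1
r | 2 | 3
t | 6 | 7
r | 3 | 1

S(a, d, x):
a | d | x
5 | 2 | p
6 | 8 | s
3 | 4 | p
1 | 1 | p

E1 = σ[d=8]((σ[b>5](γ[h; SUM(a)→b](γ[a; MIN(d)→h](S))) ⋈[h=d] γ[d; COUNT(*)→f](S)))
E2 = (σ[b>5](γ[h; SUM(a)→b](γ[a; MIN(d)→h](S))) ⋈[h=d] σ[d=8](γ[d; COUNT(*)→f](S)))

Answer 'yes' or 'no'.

E1 row counts bottom-up:
  S → 4
  γ[a; MIN(d)→h](S) → 4
  γ[h; SUM(a)→b](γ[a; MIN(d)→h](S)) → 4
  σ[b>5](γ[h; SUM(a)→b](γ[a; MIN(d)→h](S))) → 1
  S → 4
  γ[d; COUNT(*)→f](S) → 4
  (σ[b>5](γ[h; SUM(a)→b](γ[a; MIN(d)→h](S))) ⋈[h=d] γ[d; COUNT(*)→f](S)) → 1
  σ[d=8]((σ[b>5](γ[h; SUM(a)→b](γ[a; MIN(d)→h](S))) ⋈[h=d] γ[d; COUNT(*)→f](S))) → 1
E2 row counts bottom-up:
  S → 4
  γ[a; MIN(d)→h](S) → 4
  γ[h; SUM(a)→b](γ[a; MIN(d)→h](S)) → 4
  σ[b>5](γ[h; SUM(a)→b](γ[a; MIN(d)→h](S))) → 1
  S → 4
  γ[d; COUNT(*)→f](S) → 4
  σ[d=8](γ[d; COUNT(*)→f](S)) → 1
  (σ[b>5](γ[h; SUM(a)→b](γ[a; MIN(d)→h](S))) ⋈[h=d] σ[d=8](γ[d; COUNT(*)→f](S))) → 1

E1 and E2 produce the same multiset:
h | b | d | f
8 | 6 | 8 | 1

yes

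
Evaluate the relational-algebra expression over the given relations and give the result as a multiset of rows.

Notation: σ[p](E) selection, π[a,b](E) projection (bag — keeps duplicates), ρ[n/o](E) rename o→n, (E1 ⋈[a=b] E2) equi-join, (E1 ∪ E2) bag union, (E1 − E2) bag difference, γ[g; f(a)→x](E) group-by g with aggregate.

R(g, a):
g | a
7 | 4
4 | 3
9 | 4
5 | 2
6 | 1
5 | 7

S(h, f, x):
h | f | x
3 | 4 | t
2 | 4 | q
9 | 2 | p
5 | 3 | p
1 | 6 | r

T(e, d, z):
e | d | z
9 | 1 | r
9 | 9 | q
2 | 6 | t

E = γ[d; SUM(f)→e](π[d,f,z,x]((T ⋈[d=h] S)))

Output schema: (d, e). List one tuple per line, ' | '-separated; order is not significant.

Subexpression sizes:
  T → 3
  S → 5
  (T ⋈[d=h] S) → 2
  π[d,f,z,x]((T ⋈[d=h] S)) → 2
  γ[d; SUM(f)→e](π[d,f,z,x]((T ⋈[d=h] S))) → 2

== RESULT ==
d | e
1 | 6
9 | 2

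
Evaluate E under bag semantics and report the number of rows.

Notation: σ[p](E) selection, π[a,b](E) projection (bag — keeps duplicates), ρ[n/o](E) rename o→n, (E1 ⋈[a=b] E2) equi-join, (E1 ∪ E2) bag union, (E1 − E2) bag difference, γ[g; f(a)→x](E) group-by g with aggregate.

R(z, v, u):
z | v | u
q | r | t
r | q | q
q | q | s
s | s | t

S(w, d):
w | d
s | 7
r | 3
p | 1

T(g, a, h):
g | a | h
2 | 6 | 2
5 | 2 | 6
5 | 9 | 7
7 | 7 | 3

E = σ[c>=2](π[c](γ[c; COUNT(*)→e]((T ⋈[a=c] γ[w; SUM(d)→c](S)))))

Row counts bottom-up:
  T → 4
  S → 3
  γ[w; SUM(d)→c](S) → 3
  (T ⋈[a=c] γ[w; SUM(d)→c](S)) → 1
  γ[c; COUNT(*)→e]((T ⋈[a=c] γ[w; SUM(d)→c](S))) → 1
  π[c](γ[c; COUNT(*)→e]((T ⋈[a=c] γ[w; SUM(d)→c](S)))) → 1
  σ[c>=2](π[c](γ[c; COUNT(*)→e]((T ⋈[a=c] γ[w; SUM(d)→c](S))))) → 1

|E| = 1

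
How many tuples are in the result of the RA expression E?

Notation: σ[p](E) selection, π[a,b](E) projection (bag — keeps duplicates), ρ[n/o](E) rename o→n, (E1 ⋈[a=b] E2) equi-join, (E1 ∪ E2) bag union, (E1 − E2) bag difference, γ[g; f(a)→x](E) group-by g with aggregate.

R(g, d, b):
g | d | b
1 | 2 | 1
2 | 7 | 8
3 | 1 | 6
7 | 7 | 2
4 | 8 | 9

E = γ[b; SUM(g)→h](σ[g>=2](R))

Row counts bottom-up:
  R → 5
  σ[g>=2](R) → 4
  γ[b; SUM(g)→h](σ[g>=2](R)) → 4

|E| = 4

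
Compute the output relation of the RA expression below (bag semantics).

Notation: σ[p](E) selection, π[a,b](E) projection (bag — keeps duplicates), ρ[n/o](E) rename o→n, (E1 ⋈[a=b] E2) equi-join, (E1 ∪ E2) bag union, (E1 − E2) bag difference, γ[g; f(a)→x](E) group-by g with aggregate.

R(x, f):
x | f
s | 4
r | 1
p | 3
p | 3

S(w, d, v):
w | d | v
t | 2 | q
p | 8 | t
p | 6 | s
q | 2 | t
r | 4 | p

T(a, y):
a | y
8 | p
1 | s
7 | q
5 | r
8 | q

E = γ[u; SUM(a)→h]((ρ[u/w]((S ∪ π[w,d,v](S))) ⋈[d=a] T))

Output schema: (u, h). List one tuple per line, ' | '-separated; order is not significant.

Per-node cardinality:
  S → 5
  S → 5
  π[w,d,v](S) → 5
  (S ∪ π[w,d,v](S)) → 10
  ρ[u/w]((S ∪ π[w,d,v](S))) → 10
  T → 5
  (ρ[u/w]((S ∪ π[w,d,v](S))) ⋈[d=a] T) → 4
  γ[u; SUM(a)→h]((ρ[u/w]((S ∪ π[w,d,v](S))) ⋈[d=a] T)) → 1

== RESULT ==
u | h
p | 32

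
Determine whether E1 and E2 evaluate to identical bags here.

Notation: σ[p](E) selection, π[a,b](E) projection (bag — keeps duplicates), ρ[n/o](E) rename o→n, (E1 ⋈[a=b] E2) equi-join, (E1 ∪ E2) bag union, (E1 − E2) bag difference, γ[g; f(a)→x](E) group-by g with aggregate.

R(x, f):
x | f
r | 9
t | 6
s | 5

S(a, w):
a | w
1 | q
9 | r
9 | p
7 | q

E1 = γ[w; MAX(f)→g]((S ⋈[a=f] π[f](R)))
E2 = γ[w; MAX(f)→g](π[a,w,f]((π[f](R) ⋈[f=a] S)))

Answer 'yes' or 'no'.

E1 stepwise |·|:
  S → 4
  R → 3
  π[f](R) → 3
  (S ⋈[a=f] π[f](R)) → 2
  γ[w; MAX(f)→g]((S ⋈[a=f] π[f](R))) → 2
E2 stepwise |·|:
  R → 3
  π[f](R) → 3
  S → 4
  (π[f](R) ⋈[f=a] S) → 2
  π[a,w,f]((π[f](R) ⋈[f=a] S)) → 2
  γ[w; MAX(f)→g](π[a,w,f]((π[f](R) ⋈[f=a] S))) → 2

E1 and E2 produce the same multiset:
w | g
p | 9
r | 9

yes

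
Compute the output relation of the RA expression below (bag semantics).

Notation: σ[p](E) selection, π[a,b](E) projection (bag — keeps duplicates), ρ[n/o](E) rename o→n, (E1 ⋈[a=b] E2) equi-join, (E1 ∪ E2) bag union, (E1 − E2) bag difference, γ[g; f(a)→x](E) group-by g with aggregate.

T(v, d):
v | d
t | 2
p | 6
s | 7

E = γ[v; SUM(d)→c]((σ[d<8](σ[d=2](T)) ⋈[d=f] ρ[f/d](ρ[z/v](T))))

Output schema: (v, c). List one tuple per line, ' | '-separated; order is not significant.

Row counts bottom-up:
  T → 3
  σ[d=2](T) → 1
  σ[d<8](σ[d=2](T)) → 1
  T → 3
  ρ[z/v](T) → 3
  ρ[f/d](ρ[z/v](T)) → 3
  (σ[d<8](σ[d=2](T)) ⋈[d=f] ρ[f/d](ρ[z/v](T))) → 1
  γ[v; SUM(d)→c]((σ[d<8](σ[d=2](T)) ⋈[d=f] ρ[f/d](ρ[z/v](T)))) → 1

== RESULT ==
v | c
t | 2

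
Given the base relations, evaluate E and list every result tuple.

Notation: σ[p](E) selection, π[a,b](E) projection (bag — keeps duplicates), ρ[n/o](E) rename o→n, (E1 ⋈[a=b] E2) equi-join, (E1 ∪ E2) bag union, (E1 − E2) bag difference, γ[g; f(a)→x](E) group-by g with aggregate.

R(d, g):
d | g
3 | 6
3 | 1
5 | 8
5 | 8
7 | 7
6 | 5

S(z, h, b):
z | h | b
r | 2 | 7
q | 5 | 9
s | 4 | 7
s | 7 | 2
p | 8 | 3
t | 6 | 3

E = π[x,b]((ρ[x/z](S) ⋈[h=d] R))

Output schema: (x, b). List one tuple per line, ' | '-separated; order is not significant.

Subexpression sizes:
  S → 6
  ρ[x/z](S) → 6
  R → 6
  (ρ[x/z](S) ⋈[h=d] R) → 4
  π[x,b]((ρ[x/z](S) ⋈[h=d] R)) → 4

== RESULT ==
x | b
q | 9
q | 9
s | 2
t | 3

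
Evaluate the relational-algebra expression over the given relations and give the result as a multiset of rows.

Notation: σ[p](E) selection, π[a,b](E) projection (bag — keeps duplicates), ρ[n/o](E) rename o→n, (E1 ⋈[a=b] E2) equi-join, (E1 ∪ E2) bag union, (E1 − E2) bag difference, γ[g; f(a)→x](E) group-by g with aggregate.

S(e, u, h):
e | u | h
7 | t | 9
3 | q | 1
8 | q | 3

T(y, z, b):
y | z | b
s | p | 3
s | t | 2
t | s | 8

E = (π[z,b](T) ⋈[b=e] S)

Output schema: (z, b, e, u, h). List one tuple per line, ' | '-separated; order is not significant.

Subexpression sizes:
  T → 3
  π[z,b](T) → 3
  S → 3
  (π[z,b](T) ⋈[b=e] S) → 2

== RESULT ==
z | b | e | u | h
p | 3 | 3 | q | 1
s | 8 | 8 | q | 3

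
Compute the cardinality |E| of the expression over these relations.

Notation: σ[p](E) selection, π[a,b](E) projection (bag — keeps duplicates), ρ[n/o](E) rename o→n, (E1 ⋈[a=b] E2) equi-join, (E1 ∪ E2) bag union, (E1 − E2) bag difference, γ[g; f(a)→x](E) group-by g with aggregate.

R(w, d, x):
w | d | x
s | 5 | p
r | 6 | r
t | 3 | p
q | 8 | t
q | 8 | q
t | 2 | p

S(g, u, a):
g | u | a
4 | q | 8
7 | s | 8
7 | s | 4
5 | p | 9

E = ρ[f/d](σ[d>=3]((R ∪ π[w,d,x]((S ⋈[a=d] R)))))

Stepwise |·|:
  R → 6
  S → 4
  R → 6
  (S ⋈[a=d] R) → 4
  π[w,d,x]((S ⋈[a=d] R)) → 4
  (R ∪ π[w,d,x]((S ⋈[a=d] R))) → 10
  σ[d>=3]((R ∪ π[w,d,x]((S ⋈[a=d] R)))) → 9
  ρ[f/d](σ[d>=3]((R ∪ π[w,d,x]((S ⋈[a=d] R))))) → 9

|E| = 9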